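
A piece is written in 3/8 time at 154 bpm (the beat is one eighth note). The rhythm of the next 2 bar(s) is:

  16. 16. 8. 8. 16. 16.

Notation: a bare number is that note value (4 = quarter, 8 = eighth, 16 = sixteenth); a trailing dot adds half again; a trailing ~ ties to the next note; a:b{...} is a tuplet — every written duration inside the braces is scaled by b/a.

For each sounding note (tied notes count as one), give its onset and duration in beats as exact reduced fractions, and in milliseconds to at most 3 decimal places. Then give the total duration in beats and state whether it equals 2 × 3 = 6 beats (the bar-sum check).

1) 0.0ms=0b +292.208ms=3/4b
2) 292.208ms=3/4b +292.208ms=3/4b
3) 584.416ms=3/2b +584.416ms=3/2b
4) 1168.831ms=3b +584.416ms=3/2b
5) 1753.247ms=9/2b +292.208ms=3/4b
6) 2045.455ms=21/4b +292.208ms=3/4b
Σ=6b of 6 (154bpm 3/8) — PASS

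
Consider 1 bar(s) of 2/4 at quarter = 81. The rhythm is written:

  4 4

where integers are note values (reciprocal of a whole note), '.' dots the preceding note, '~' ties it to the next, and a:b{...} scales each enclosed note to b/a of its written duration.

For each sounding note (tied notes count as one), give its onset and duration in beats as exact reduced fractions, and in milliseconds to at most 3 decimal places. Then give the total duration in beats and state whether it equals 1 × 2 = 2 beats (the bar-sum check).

1) 0.0ms=0b +740.741ms=1b
2) 740.741ms=1b +740.741ms=1b
Σ=2b of 2 (81bpm 2/4) — PASS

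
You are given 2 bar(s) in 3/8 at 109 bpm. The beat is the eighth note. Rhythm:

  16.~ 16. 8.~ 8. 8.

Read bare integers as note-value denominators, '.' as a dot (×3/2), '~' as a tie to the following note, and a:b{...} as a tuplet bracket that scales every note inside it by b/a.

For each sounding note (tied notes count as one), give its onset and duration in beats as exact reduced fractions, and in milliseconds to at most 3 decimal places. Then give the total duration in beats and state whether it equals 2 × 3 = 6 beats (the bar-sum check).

1) 0.0ms=0b +825.688ms=3/2b
2) 825.688ms=3/2b +1651.376ms=3b
3) 2477.064ms=9/2b +825.688ms=3/2b
Σ=6b of 6 (109bpm 3/8) — PASS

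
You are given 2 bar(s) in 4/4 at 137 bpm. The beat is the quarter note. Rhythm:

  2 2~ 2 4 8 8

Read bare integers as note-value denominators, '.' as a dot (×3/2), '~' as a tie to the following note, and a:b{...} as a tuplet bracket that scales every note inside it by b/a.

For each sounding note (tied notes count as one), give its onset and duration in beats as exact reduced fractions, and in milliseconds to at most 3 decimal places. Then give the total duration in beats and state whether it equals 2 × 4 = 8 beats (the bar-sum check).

1) 0.0ms=0b +875.912ms=2b
2) 875.912ms=2b +1751.825ms=4b
3) 2627.737ms=6b +437.956ms=1b
4) 3065.693ms=7b +218.978ms=1/2b
5) 3284.672ms=15/2b +218.978ms=1/2b
Σ=8b of 8 (137bpm 4/4) — PASS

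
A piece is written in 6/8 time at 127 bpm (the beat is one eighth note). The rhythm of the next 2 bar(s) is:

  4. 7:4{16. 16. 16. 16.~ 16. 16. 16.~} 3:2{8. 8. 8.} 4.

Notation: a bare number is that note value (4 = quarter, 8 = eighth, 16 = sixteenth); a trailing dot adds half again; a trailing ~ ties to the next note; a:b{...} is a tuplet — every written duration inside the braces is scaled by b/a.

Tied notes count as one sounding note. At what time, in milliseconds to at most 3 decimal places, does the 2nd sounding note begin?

1. 0.0ms @ 0 + 1417.323ms (3)
2. 1417.323ms @ 3 + 202.475ms (3/7)
3. 1619.798ms @ 24/7 + 202.475ms (3/7)
4. 1822.272ms @ 27/7 + 202.475ms (3/7)
5. 2024.747ms @ 30/7 + 404.949ms (6/7)
6. 2429.696ms @ 36/7 + 202.475ms (3/7)
7. 2632.171ms @ 39/7 + 674.916ms (10/7)
8. 3307.087ms @ 7 + 472.441ms (1)
9. 3779.528ms @ 8 + 472.441ms (1)
10. 4251.969ms @ 9 + 1417.323ms (3)

note 2 onset = 3b = 1417.323ms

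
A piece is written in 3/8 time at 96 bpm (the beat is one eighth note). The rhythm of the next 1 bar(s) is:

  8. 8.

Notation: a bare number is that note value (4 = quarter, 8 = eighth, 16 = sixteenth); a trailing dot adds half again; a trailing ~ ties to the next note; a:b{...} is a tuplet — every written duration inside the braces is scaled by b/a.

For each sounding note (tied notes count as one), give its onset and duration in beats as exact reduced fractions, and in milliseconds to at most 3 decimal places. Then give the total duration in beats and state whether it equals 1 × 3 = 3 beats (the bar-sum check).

1) 0.0ms=0b +937.5ms=3/2b
2) 937.5ms=3/2b +937.5ms=3/2b
Σ=3b of 3 (96bpm 3/8) — PASS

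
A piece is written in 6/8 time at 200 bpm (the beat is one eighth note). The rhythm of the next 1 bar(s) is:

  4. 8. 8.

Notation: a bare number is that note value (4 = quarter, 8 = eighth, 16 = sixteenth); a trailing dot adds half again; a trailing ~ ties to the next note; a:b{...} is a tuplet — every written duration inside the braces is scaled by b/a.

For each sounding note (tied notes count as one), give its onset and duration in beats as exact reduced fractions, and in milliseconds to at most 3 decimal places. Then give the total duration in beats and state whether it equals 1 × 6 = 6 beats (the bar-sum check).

1) 0.0ms=0b +900.0ms=3b
2) 900.0ms=3b +450.0ms=3/2b
3) 1350.0ms=9/2b +450.0ms=3/2b
Σ=6b of 6 (200bpm 6/8) — PASS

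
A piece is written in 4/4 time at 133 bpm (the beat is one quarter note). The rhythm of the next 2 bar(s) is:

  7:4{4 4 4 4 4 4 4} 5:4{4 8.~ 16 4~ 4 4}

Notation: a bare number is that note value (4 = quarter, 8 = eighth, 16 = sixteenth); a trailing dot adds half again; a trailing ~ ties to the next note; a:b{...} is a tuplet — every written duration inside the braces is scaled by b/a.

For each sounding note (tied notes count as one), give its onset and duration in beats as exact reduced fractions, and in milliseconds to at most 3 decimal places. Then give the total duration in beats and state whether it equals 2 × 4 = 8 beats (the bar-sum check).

1) 0.0ms=0b +257.787ms=4/7b
2) 257.787ms=4/7b +257.787ms=4/7b
3) 515.575ms=8/7b +257.787ms=4/7b
4) 773.362ms=12/7b +257.787ms=4/7b
5) 1031.149ms=16/7b +257.787ms=4/7b
6) 1288.937ms=20/7b +257.787ms=4/7b
7) 1546.724ms=24/7b +257.787ms=4/7b
8) 1804.511ms=4b +360.902ms=4/5b
9) 2165.414ms=24/5b +360.902ms=4/5b
10) 2526.316ms=28/5b +721.805ms=8/5b
11) 3248.12ms=36/5b +360.902ms=4/5b
Σ=8b of 8 (133bpm 4/4) — PASS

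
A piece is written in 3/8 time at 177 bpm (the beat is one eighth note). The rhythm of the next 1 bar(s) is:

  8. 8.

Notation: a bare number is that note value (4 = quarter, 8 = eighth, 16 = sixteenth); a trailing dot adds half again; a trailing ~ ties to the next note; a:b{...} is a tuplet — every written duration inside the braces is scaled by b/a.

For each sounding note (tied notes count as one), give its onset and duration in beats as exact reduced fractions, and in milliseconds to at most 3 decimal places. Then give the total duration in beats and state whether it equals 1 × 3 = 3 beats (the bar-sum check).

1) 0.0ms=0b +508.475ms=3/2b
2) 508.475ms=3/2b +508.475ms=3/2b
Σ=3b of 3 (177bpm 3/8) — PASS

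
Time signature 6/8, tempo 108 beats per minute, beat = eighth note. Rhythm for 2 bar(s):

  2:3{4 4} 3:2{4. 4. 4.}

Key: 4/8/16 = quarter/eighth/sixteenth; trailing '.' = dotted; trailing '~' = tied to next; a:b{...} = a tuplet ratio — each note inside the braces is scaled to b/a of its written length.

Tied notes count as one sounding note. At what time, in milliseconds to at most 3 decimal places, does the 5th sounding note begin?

note 5 onset = 10b = 5555.556ms

1. 0.0ms @ 0 + 1666.667ms (3)
2. 1666.667ms @ 3 + 1666.667ms (3)
3. 3333.333ms @ 6 + 1111.111ms (2)
4. 4444.444ms @ 8 + 1111.111ms (2)
5. 5555.556ms @ 10 + 1111.111ms (2)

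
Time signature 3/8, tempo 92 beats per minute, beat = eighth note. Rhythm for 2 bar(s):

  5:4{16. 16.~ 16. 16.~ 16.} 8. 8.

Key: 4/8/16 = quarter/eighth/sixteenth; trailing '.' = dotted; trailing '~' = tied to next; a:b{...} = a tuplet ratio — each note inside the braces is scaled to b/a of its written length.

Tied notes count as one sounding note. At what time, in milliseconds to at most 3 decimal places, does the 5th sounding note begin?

note 5 onset = 9/2b = 2934.783ms

1. 0.0ms @ 0 + 391.304ms (3/5)
2. 391.304ms @ 3/5 + 782.609ms (6/5)
3. 1173.913ms @ 9/5 + 782.609ms (6/5)
4. 1956.522ms @ 3 + 978.261ms (3/2)
5. 2934.783ms @ 9/2 + 978.261ms (3/2)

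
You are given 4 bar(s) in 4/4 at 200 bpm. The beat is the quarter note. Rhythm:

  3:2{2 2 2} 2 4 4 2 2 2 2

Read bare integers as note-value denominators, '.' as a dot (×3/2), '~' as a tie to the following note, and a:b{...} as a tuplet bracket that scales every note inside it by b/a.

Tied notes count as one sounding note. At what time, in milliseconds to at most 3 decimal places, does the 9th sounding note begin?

1. 0.0ms @ 0 + 400.0ms (4/3)
2. 400.0ms @ 4/3 + 400.0ms (4/3)
3. 800.0ms @ 8/3 + 400.0ms (4/3)
4. 1200.0ms @ 4 + 600.0ms (2)
5. 1800.0ms @ 6 + 300.0ms (1)
6. 2100.0ms @ 7 + 300.0ms (1)
7. 2400.0ms @ 8 + 600.0ms (2)
8. 3000.0ms @ 10 + 600.0ms (2)
9. 3600.0ms @ 12 + 600.0ms (2)
10. 4200.0ms @ 14 + 600.0ms (2)

note 9 onset = 12b = 3600.0ms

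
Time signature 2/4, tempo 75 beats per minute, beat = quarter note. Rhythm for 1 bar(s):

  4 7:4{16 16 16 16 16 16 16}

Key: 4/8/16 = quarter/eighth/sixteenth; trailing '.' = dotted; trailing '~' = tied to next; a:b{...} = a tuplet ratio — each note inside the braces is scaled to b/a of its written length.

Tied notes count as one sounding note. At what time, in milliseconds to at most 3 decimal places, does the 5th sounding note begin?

note 5 onset = 10/7b = 1142.857ms

1. 0.0ms @ 0 + 800.0ms (1)
2. 800.0ms @ 1 + 114.286ms (1/7)
3. 914.286ms @ 8/7 + 114.286ms (1/7)
4. 1028.571ms @ 9/7 + 114.286ms (1/7)
5. 1142.857ms @ 10/7 + 114.286ms (1/7)
6. 1257.143ms @ 11/7 + 114.286ms (1/7)
7. 1371.429ms @ 12/7 + 114.286ms (1/7)
8. 1485.714ms @ 13/7 + 114.286ms (1/7)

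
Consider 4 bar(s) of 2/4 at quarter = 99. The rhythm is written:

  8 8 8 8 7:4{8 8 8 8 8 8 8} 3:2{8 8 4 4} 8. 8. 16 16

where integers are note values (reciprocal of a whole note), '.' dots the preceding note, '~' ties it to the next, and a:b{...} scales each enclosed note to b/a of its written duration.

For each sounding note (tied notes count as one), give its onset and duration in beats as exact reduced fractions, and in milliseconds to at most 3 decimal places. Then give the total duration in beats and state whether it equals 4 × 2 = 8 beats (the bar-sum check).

1) 0.0ms=0b +303.03ms=1/2b
2) 303.03ms=1/2b +303.03ms=1/2b
3) 606.061ms=1b +303.03ms=1/2b
4) 909.091ms=3/2b +303.03ms=1/2b
5) 1212.121ms=2b +173.16ms=2/7b
6) 1385.281ms=16/7b +173.16ms=2/7b
7) 1558.442ms=18/7b +173.16ms=2/7b
8) 1731.602ms=20/7b +173.16ms=2/7b
9) 1904.762ms=22/7b +173.16ms=2/7b
10) 2077.922ms=24/7b +173.16ms=2/7b
11) 2251.082ms=26/7b +173.16ms=2/7b
12) 2424.242ms=4b +202.02ms=1/3b
13) 2626.263ms=13/3b +202.02ms=1/3b
14) 2828.283ms=14/3b +404.04ms=2/3b
15) 3232.323ms=16/3b +404.04ms=2/3b
16) 3636.364ms=6b +454.545ms=3/4b
17) 4090.909ms=27/4b +454.545ms=3/4b
18) 4545.455ms=15/2b +151.515ms=1/4b
19) 4696.97ms=31/4b +151.515ms=1/4b
Σ=8b of 8 (99bpm 2/4) — PASS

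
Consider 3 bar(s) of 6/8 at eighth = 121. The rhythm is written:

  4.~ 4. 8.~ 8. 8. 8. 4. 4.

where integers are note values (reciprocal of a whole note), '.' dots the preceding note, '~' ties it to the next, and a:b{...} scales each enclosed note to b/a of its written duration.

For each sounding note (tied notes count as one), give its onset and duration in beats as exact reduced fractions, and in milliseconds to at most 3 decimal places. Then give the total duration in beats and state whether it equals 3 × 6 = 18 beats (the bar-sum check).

1) 0.0ms=0b +2975.207ms=6b
2) 2975.207ms=6b +1487.603ms=3b
3) 4462.81ms=9b +743.802ms=3/2b
4) 5206.612ms=21/2b +743.802ms=3/2b
5) 5950.413ms=12b +1487.603ms=3b
6) 7438.017ms=15b +1487.603ms=3b
Σ=18b of 18 (121bpm 6/8) — PASS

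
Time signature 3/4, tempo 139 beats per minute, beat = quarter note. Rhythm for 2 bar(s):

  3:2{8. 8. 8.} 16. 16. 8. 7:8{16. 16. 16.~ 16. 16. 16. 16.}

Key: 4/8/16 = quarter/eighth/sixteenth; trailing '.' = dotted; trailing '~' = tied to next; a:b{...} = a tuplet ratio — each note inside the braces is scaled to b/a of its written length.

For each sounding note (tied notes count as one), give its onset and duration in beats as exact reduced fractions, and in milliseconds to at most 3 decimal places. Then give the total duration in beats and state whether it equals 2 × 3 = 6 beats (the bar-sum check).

1) 0.0ms=0b +215.827ms=1/2b
2) 215.827ms=1/2b +215.827ms=1/2b
3) 431.655ms=1b +215.827ms=1/2b
4) 647.482ms=3/2b +161.871ms=3/8b
5) 809.353ms=15/8b +161.871ms=3/8b
6) 971.223ms=9/4b +323.741ms=3/4b
7) 1294.964ms=3b +184.995ms=3/7b
8) 1479.959ms=24/7b +184.995ms=3/7b
9) 1664.954ms=27/7b +369.99ms=6/7b
10) 2034.943ms=33/7b +184.995ms=3/7b
11) 2219.938ms=36/7b +184.995ms=3/7b
12) 2404.933ms=39/7b +184.995ms=3/7b
Σ=6b of 6 (139bpm 3/4) — PASS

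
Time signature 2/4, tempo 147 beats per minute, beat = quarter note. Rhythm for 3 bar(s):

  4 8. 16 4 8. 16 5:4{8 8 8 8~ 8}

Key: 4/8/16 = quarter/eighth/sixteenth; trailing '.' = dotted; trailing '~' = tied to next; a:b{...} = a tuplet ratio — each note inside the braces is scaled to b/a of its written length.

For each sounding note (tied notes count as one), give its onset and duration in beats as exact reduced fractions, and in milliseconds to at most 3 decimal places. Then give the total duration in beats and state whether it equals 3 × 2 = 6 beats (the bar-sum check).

1) 0.0ms=0b +408.163ms=1b
2) 408.163ms=1b +306.122ms=3/4b
3) 714.286ms=7/4b +102.041ms=1/4b
4) 816.327ms=2b +408.163ms=1b
5) 1224.49ms=3b +306.122ms=3/4b
6) 1530.612ms=15/4b +102.041ms=1/4b
7) 1632.653ms=4b +163.265ms=2/5b
8) 1795.918ms=22/5b +163.265ms=2/5b
9) 1959.184ms=24/5b +163.265ms=2/5b
10) 2122.449ms=26/5b +326.531ms=4/5b
Σ=6b of 6 (147bpm 2/4) — PASS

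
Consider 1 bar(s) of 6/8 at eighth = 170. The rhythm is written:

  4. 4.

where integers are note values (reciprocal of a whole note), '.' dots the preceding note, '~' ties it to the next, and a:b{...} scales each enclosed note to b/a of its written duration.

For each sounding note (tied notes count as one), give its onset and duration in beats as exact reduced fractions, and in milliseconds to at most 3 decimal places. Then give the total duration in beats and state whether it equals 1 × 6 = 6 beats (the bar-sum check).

1) 0.0ms=0b +1058.824ms=3b
2) 1058.824ms=3b +1058.824ms=3b
Σ=6b of 6 (170bpm 6/8) — PASS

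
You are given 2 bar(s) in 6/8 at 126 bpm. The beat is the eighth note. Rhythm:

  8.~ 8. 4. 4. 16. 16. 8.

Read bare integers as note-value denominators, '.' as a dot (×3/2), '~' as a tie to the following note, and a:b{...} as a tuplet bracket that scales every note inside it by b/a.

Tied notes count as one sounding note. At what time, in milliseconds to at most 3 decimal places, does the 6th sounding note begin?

1. 0.0ms @ 0 + 1428.571ms (3)
2. 1428.571ms @ 3 + 1428.571ms (3)
3. 2857.143ms @ 6 + 1428.571ms (3)
4. 4285.714ms @ 9 + 357.143ms (3/4)
5. 4642.857ms @ 39/4 + 357.143ms (3/4)
6. 5000.0ms @ 21/2 + 714.286ms (3/2)

note 6 onset = 21/2b = 5000.0ms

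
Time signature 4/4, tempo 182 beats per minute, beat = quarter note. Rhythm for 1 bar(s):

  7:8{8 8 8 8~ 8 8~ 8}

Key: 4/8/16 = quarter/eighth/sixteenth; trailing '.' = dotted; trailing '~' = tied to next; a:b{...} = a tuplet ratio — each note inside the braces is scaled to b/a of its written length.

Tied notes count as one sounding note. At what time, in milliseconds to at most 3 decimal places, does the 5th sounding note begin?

note 5 onset = 20/7b = 941.915ms

1. 0.0ms @ 0 + 188.383ms (4/7)
2. 188.383ms @ 4/7 + 188.383ms (4/7)
3. 376.766ms @ 8/7 + 188.383ms (4/7)
4. 565.149ms @ 12/7 + 376.766ms (8/7)
5. 941.915ms @ 20/7 + 376.766ms (8/7)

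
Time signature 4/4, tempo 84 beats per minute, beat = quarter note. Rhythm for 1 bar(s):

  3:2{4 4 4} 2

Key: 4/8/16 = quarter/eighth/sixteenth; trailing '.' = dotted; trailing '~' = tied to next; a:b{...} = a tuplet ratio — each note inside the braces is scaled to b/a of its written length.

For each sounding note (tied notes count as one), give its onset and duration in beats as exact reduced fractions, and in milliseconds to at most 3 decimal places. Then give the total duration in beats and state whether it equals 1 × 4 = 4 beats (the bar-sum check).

1) 0.0ms=0b +476.19ms=2/3b
2) 476.19ms=2/3b +476.19ms=2/3b
3) 952.381ms=4/3b +476.19ms=2/3b
4) 1428.571ms=2b +1428.571ms=2b
Σ=4b of 4 (84bpm 4/4) — PASS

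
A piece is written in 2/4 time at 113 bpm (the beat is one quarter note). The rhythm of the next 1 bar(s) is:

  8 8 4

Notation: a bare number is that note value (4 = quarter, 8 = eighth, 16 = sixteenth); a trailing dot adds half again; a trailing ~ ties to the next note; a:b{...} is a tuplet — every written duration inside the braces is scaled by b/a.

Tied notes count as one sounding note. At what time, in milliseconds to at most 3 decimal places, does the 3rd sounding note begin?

1. 0.0ms @ 0 + 265.487ms (1/2)
2. 265.487ms @ 1/2 + 265.487ms (1/2)
3. 530.973ms @ 1 + 530.973ms (1)

note 3 onset = 1b = 530.973ms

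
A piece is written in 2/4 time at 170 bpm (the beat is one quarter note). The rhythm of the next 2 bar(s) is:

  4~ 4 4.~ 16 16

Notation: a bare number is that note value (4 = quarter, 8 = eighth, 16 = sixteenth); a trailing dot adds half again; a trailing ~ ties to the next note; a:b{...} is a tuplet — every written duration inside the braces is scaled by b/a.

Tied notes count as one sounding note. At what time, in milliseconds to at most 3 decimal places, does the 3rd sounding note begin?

1. 0.0ms @ 0 + 705.882ms (2)
2. 705.882ms @ 2 + 617.647ms (7/4)
3. 1323.529ms @ 15/4 + 88.235ms (1/4)

note 3 onset = 15/4b = 1323.529ms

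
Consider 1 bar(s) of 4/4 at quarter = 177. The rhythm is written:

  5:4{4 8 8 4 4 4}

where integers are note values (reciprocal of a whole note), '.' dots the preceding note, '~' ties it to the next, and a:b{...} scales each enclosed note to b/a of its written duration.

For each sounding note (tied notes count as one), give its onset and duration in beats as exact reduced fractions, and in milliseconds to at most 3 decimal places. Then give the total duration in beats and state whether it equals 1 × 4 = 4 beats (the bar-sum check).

1) 0.0ms=0b +271.186ms=4/5b
2) 271.186ms=4/5b +135.593ms=2/5b
3) 406.78ms=6/5b +135.593ms=2/5b
4) 542.373ms=8/5b +271.186ms=4/5b
5) 813.559ms=12/5b +271.186ms=4/5b
6) 1084.746ms=16/5b +271.186ms=4/5b
Σ=4b of 4 (177bpm 4/4) — PASS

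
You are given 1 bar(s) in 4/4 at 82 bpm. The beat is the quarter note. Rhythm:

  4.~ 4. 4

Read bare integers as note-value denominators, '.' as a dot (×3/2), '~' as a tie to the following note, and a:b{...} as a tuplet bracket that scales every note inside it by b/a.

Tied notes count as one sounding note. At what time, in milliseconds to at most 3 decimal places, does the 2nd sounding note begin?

note 2 onset = 3b = 2195.122ms

1. 0.0ms @ 0 + 2195.122ms (3)
2. 2195.122ms @ 3 + 731.707ms (1)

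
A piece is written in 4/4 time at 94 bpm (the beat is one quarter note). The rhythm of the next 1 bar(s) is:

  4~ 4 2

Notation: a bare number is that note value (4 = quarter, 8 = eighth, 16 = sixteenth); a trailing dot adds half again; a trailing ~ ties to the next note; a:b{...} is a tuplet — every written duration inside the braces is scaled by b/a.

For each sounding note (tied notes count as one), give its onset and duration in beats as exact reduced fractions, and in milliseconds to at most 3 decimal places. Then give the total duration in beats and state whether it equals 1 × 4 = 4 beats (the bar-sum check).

1) 0.0ms=0b +1276.596ms=2b
2) 1276.596ms=2b +1276.596ms=2b
Σ=4b of 4 (94bpm 4/4) — PASS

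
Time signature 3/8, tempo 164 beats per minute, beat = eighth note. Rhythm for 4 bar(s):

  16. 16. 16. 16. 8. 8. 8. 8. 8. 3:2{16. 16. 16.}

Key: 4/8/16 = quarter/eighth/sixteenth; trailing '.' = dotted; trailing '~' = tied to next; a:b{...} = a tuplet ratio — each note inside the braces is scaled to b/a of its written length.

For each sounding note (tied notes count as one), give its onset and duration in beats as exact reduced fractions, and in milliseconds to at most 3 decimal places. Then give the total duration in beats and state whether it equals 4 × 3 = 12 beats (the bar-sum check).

1) 0.0ms=0b +274.39ms=3/4b
2) 274.39ms=3/4b +274.39ms=3/4b
3) 548.78ms=3/2b +274.39ms=3/4b
4) 823.171ms=9/4b +274.39ms=3/4b
5) 1097.561ms=3b +548.78ms=3/2b
6) 1646.341ms=9/2b +548.78ms=3/2b
7) 2195.122ms=6b +548.78ms=3/2b
8) 2743.902ms=15/2b +548.78ms=3/2b
9) 3292.683ms=9b +548.78ms=3/2b
10) 3841.463ms=21/2b +182.927ms=1/2b
11) 4024.39ms=11b +182.927ms=1/2b
12) 4207.317ms=23/2b +182.927ms=1/2b
Σ=12b of 12 (164bpm 3/8) — PASS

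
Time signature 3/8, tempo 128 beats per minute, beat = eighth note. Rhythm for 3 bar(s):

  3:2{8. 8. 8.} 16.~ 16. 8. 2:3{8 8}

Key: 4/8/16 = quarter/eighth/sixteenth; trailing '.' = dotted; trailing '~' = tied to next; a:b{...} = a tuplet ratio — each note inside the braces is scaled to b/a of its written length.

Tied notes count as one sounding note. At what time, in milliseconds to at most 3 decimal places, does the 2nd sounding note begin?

1. 0.0ms @ 0 + 468.75ms (1)
2. 468.75ms @ 1 + 468.75ms (1)
3. 937.5ms @ 2 + 468.75ms (1)
4. 1406.25ms @ 3 + 703.125ms (3/2)
5. 2109.375ms @ 9/2 + 703.125ms (3/2)
6. 2812.5ms @ 6 + 703.125ms (3/2)
7. 3515.625ms @ 15/2 + 703.125ms (3/2)

note 2 onset = 1b = 468.75ms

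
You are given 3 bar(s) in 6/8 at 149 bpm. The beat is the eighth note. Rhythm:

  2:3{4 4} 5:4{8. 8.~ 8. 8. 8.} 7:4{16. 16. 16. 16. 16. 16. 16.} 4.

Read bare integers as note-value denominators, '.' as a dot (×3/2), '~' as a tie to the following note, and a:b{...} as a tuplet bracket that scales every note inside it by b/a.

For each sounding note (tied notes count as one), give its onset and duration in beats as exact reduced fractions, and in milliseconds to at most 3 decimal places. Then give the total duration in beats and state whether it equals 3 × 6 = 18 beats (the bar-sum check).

1) 0.0ms=0b +1208.054ms=3b
2) 1208.054ms=3b +1208.054ms=3b
3) 2416.107ms=6b +483.221ms=6/5b
4) 2899.329ms=36/5b +966.443ms=12/5b
5) 3865.772ms=48/5b +483.221ms=6/5b
6) 4348.993ms=54/5b +483.221ms=6/5b
7) 4832.215ms=12b +172.579ms=3/7b
8) 5004.794ms=87/7b +172.579ms=3/7b
9) 5177.373ms=90/7b +172.579ms=3/7b
10) 5349.952ms=93/7b +172.579ms=3/7b
11) 5522.531ms=96/7b +172.579ms=3/7b
12) 5695.11ms=99/7b +172.579ms=3/7b
13) 5867.689ms=102/7b +172.579ms=3/7b
14) 6040.268ms=15b +1208.054ms=3b
Σ=18b of 18 (149bpm 6/8) — PASS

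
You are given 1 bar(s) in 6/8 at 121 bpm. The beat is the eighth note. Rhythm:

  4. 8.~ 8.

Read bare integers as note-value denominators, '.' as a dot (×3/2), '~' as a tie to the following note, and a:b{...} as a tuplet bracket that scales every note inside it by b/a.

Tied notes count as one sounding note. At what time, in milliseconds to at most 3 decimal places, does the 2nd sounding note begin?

1. 0.0ms @ 0 + 1487.603ms (3)
2. 1487.603ms @ 3 + 1487.603ms (3)

note 2 onset = 3b = 1487.603ms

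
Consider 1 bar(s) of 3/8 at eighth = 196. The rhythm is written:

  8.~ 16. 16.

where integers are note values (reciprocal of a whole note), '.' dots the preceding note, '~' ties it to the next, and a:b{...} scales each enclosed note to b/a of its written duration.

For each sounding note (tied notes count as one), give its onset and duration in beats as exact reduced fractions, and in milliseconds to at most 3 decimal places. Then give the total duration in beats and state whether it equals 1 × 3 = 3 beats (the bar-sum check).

1) 0.0ms=0b +688.776ms=9/4b
2) 688.776ms=9/4b +229.592ms=3/4b
Σ=3b of 3 (196bpm 3/8) — PASS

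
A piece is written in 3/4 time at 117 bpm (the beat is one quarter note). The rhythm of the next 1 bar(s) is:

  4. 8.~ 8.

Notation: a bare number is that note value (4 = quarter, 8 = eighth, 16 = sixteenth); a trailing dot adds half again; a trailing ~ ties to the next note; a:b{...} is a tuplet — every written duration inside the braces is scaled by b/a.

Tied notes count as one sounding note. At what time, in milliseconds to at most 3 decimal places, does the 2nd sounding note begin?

1. 0.0ms @ 0 + 769.231ms (3/2)
2. 769.231ms @ 3/2 + 769.231ms (3/2)

note 2 onset = 3/2b = 769.231ms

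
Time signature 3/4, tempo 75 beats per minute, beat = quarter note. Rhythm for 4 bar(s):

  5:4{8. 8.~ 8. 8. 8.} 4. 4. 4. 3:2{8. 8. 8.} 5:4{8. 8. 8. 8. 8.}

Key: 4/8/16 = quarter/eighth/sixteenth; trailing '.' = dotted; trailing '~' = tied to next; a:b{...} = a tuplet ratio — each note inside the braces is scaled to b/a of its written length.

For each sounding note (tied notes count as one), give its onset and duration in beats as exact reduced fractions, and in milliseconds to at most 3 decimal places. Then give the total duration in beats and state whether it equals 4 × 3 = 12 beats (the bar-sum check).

1) 0.0ms=0b +480.0ms=3/5b
2) 480.0ms=3/5b +960.0ms=6/5b
3) 1440.0ms=9/5b +480.0ms=3/5b
4) 1920.0ms=12/5b +480.0ms=3/5b
5) 2400.0ms=3b +1200.0ms=3/2b
6) 3600.0ms=9/2b +1200.0ms=3/2b
7) 4800.0ms=6b +1200.0ms=3/2b
8) 6000.0ms=15/2b +400.0ms=1/2b
9) 6400.0ms=8b +400.0ms=1/2b
10) 6800.0ms=17/2b +400.0ms=1/2b
11) 7200.0ms=9b +480.0ms=3/5b
12) 7680.0ms=48/5b +480.0ms=3/5b
13) 8160.0ms=51/5b +480.0ms=3/5b
14) 8640.0ms=54/5b +480.0ms=3/5b
15) 9120.0ms=57/5b +480.0ms=3/5b
Σ=12b of 12 (75bpm 3/4) — PASS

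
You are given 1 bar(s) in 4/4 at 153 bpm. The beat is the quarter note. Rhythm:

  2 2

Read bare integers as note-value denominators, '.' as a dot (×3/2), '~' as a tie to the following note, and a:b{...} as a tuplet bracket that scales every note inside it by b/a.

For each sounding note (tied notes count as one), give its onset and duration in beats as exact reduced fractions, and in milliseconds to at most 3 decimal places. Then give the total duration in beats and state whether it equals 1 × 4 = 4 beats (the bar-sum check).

1) 0.0ms=0b +784.314ms=2b
2) 784.314ms=2b +784.314ms=2b
Σ=4b of 4 (153bpm 4/4) — PASS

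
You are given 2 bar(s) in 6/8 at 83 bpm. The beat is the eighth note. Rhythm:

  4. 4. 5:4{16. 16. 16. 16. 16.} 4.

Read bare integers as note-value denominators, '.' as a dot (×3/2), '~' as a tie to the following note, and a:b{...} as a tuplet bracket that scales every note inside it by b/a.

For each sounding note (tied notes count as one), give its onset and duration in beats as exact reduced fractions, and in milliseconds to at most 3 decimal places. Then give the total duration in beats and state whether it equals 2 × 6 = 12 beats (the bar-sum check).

1) 0.0ms=0b +2168.675ms=3b
2) 2168.675ms=3b +2168.675ms=3b
3) 4337.349ms=6b +433.735ms=3/5b
4) 4771.084ms=33/5b +433.735ms=3/5b
5) 5204.819ms=36/5b +433.735ms=3/5b
6) 5638.554ms=39/5b +433.735ms=3/5b
7) 6072.289ms=42/5b +433.735ms=3/5b
8) 6506.024ms=9b +2168.675ms=3b
Σ=12b of 12 (83bpm 6/8) — PASS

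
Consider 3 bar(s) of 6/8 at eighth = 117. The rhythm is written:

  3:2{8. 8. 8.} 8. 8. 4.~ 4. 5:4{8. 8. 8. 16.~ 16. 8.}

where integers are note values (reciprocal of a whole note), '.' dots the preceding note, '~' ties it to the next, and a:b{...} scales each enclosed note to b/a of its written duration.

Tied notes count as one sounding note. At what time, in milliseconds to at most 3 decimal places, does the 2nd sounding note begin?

note 2 onset = 1b = 512.821ms

1. 0.0ms @ 0 + 512.821ms (1)
2. 512.821ms @ 1 + 512.821ms (1)
3. 1025.641ms @ 2 + 512.821ms (1)
4. 1538.462ms @ 3 + 769.231ms (3/2)
5. 2307.692ms @ 9/2 + 769.231ms (3/2)
6. 3076.923ms @ 6 + 3076.923ms (6)
7. 6153.846ms @ 12 + 615.385ms (6/5)
8. 6769.231ms @ 66/5 + 615.385ms (6/5)
9. 7384.615ms @ 72/5 + 615.385ms (6/5)
10. 8000.0ms @ 78/5 + 615.385ms (6/5)
11. 8615.385ms @ 84/5 + 615.385ms (6/5)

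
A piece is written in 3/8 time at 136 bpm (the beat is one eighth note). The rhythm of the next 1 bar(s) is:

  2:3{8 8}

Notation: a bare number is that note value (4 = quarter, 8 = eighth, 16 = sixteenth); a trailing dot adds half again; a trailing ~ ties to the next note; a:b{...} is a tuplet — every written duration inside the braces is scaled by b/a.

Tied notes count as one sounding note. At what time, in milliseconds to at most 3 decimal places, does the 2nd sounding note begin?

note 2 onset = 3/2b = 661.765ms

1. 0.0ms @ 0 + 661.765ms (3/2)
2. 661.765ms @ 3/2 + 661.765ms (3/2)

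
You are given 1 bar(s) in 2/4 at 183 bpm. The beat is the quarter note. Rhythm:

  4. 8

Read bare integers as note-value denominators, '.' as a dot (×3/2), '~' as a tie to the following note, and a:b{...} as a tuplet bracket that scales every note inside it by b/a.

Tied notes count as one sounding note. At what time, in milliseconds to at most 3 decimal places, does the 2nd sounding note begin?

1. 0.0ms @ 0 + 491.803ms (3/2)
2. 491.803ms @ 3/2 + 163.934ms (1/2)

note 2 onset = 3/2b = 491.803ms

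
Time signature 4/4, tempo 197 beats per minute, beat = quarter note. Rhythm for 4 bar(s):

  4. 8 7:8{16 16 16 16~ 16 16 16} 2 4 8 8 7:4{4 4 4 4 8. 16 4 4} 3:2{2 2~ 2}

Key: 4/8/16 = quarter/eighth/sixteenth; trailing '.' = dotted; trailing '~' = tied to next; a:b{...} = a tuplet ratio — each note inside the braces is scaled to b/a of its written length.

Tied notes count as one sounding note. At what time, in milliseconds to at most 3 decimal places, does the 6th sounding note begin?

note 6 onset = 20/7b = 870.196ms

1. 0.0ms @ 0 + 456.853ms (3/2)
2. 456.853ms @ 3/2 + 152.284ms (1/2)
3. 609.137ms @ 2 + 87.02ms (2/7)
4. 696.157ms @ 16/7 + 87.02ms (2/7)
5. 783.176ms @ 18/7 + 87.02ms (2/7)
6. 870.196ms @ 20/7 + 174.039ms (4/7)
7. 1044.235ms @ 24/7 + 87.02ms (2/7)
8. 1131.255ms @ 26/7 + 87.02ms (2/7)
9. 1218.274ms @ 4 + 609.137ms (2)
10. 1827.411ms @ 6 + 304.569ms (1)
11. 2131.98ms @ 7 + 152.284ms (1/2)
12. 2284.264ms @ 15/2 + 152.284ms (1/2)
13. 2436.548ms @ 8 + 174.039ms (4/7)
14. 2610.587ms @ 60/7 + 174.039ms (4/7)
15. 2784.627ms @ 64/7 + 174.039ms (4/7)
16. 2958.666ms @ 68/7 + 174.039ms (4/7)
17. 3132.705ms @ 72/7 + 130.529ms (3/7)
18. 3263.234ms @ 75/7 + 43.51ms (1/7)
19. 3306.744ms @ 76/7 + 174.039ms (4/7)
20. 3480.783ms @ 80/7 + 174.039ms (4/7)
21. 3654.822ms @ 12 + 406.091ms (4/3)
22. 4060.914ms @ 40/3 + 812.183ms (8/3)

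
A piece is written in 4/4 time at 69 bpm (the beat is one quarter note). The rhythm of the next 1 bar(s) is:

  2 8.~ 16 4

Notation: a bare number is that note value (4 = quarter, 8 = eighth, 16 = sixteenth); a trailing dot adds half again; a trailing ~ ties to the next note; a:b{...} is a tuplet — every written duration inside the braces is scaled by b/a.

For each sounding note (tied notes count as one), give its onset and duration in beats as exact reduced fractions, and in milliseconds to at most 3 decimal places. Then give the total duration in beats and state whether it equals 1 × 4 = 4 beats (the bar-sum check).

1) 0.0ms=0b +1739.13ms=2b
2) 1739.13ms=2b +869.565ms=1b
3) 2608.696ms=3b +869.565ms=1b
Σ=4b of 4 (69bpm 4/4) — PASS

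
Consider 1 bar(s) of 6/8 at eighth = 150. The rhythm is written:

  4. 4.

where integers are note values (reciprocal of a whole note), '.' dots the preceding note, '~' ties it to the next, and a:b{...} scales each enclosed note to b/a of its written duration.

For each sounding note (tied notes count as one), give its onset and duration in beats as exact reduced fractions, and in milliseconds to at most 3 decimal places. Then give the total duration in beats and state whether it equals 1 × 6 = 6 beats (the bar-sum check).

1) 0.0ms=0b +1200.0ms=3b
2) 1200.0ms=3b +1200.0ms=3b
Σ=6b of 6 (150bpm 6/8) — PASS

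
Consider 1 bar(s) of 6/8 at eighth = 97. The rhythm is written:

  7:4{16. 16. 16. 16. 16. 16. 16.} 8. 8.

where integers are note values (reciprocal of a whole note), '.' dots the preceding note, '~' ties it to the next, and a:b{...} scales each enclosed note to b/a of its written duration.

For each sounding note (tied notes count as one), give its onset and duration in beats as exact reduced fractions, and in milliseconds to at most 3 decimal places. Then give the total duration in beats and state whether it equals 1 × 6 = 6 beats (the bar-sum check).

1) 0.0ms=0b +265.096ms=3/7b
2) 265.096ms=3/7b +265.096ms=3/7b
3) 530.191ms=6/7b +265.096ms=3/7b
4) 795.287ms=9/7b +265.096ms=3/7b
5) 1060.383ms=12/7b +265.096ms=3/7b
6) 1325.479ms=15/7b +265.096ms=3/7b
7) 1590.574ms=18/7b +265.096ms=3/7b
8) 1855.67ms=3b +927.835ms=3/2b
9) 2783.505ms=9/2b +927.835ms=3/2b
Σ=6b of 6 (97bpm 6/8) — PASS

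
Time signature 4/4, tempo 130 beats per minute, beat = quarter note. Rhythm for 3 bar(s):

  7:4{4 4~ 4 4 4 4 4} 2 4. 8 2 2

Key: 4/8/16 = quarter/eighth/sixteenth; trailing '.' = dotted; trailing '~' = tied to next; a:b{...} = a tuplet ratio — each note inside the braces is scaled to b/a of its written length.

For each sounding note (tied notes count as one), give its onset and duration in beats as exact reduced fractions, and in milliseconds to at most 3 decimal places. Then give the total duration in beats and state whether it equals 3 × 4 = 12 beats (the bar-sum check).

1) 0.0ms=0b +263.736ms=4/7b
2) 263.736ms=4/7b +527.473ms=8/7b
3) 791.209ms=12/7b +263.736ms=4/7b
4) 1054.945ms=16/7b +263.736ms=4/7b
5) 1318.681ms=20/7b +263.736ms=4/7b
6) 1582.418ms=24/7b +263.736ms=4/7b
7) 1846.154ms=4b +923.077ms=2b
8) 2769.231ms=6b +692.308ms=3/2b
9) 3461.538ms=15/2b +230.769ms=1/2b
10) 3692.308ms=8b +923.077ms=2b
11) 4615.385ms=10b +923.077ms=2b
Σ=12b of 12 (130bpm 4/4) — PASS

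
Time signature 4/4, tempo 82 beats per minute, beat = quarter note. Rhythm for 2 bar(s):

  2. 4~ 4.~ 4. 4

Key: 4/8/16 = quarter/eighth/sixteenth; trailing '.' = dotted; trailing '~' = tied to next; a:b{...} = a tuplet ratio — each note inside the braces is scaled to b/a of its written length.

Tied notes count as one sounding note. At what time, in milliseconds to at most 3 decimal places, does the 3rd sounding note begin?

note 3 onset = 7b = 5121.951ms

1. 0.0ms @ 0 + 2195.122ms (3)
2. 2195.122ms @ 3 + 2926.829ms (4)
3. 5121.951ms @ 7 + 731.707ms (1)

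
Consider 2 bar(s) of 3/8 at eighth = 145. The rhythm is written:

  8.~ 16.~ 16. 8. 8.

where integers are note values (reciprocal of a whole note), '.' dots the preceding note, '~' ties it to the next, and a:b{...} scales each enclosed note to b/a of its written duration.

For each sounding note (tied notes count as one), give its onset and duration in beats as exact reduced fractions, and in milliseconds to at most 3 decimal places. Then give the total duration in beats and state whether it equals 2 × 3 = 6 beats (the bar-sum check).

1) 0.0ms=0b +1241.379ms=3b
2) 1241.379ms=3b +620.69ms=3/2b
3) 1862.069ms=9/2b +620.69ms=3/2b
Σ=6b of 6 (145bpm 3/8) — PASS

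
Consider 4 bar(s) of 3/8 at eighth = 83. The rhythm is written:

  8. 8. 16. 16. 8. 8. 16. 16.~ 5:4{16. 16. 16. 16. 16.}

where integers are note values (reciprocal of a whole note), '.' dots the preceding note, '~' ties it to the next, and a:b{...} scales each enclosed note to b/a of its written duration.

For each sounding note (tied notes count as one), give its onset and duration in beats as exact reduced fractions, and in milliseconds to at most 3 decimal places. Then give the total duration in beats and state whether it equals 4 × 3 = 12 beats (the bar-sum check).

1) 0.0ms=0b +1084.337ms=3/2b
2) 1084.337ms=3/2b +1084.337ms=3/2b
3) 2168.675ms=3b +542.169ms=3/4b
4) 2710.843ms=15/4b +542.169ms=3/4b
5) 3253.012ms=9/2b +1084.337ms=3/2b
6) 4337.349ms=6b +1084.337ms=3/2b
7) 5421.687ms=15/2b +542.169ms=3/4b
8) 5963.855ms=33/4b +975.904ms=27/20b
9) 6939.759ms=48/5b +433.735ms=3/5b
10) 7373.494ms=51/5b +433.735ms=3/5b
11) 7807.229ms=54/5b +433.735ms=3/5b
12) 8240.964ms=57/5b +433.735ms=3/5b
Σ=12b of 12 (83bpm 3/8) — PASS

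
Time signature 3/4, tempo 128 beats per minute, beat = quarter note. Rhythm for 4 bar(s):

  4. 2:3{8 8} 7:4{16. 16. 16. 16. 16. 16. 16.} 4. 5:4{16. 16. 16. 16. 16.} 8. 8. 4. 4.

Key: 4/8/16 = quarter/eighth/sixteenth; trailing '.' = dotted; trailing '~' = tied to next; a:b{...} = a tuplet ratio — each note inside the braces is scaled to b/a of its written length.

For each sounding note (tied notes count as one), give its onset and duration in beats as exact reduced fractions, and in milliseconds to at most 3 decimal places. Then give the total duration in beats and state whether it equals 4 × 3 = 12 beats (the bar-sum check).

1) 0.0ms=0b +703.125ms=3/2b
2) 703.125ms=3/2b +351.562ms=3/4b
3) 1054.688ms=9/4b +351.562ms=3/4b
4) 1406.25ms=3b +100.446ms=3/14b
5) 1506.696ms=45/14b +100.446ms=3/14b
6) 1607.143ms=24/7b +100.446ms=3/14b
7) 1707.589ms=51/14b +100.446ms=3/14b
8) 1808.036ms=27/7b +100.446ms=3/14b
9) 1908.482ms=57/14b +100.446ms=3/14b
10) 2008.929ms=30/7b +100.446ms=3/14b
11) 2109.375ms=9/2b +703.125ms=3/2b
12) 2812.5ms=6b +140.625ms=3/10b
13) 2953.125ms=63/10b +140.625ms=3/10b
14) 3093.75ms=33/5b +140.625ms=3/10b
15) 3234.375ms=69/10b +140.625ms=3/10b
16) 3375.0ms=36/5b +140.625ms=3/10b
17) 3515.625ms=15/2b +351.562ms=3/4b
18) 3867.188ms=33/4b +351.562ms=3/4b
19) 4218.75ms=9b +703.125ms=3/2b
20) 4921.875ms=21/2b +703.125ms=3/2b
Σ=12b of 12 (128bpm 3/4) — PASS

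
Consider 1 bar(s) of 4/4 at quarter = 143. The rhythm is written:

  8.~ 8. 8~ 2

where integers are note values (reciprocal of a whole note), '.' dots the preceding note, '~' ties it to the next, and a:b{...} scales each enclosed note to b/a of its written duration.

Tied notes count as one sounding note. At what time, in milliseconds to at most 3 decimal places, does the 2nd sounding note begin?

1. 0.0ms @ 0 + 629.371ms (3/2)
2. 629.371ms @ 3/2 + 1048.951ms (5/2)

note 2 onset = 3/2b = 629.371ms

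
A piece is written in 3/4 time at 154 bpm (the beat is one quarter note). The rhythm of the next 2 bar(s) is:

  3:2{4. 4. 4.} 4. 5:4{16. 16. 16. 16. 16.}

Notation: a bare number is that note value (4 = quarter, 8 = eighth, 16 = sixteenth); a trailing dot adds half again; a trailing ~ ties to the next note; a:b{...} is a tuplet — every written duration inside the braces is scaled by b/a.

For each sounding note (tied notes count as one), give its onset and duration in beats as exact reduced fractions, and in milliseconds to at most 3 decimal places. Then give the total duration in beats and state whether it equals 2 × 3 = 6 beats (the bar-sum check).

1) 0.0ms=0b +389.61ms=1b
2) 389.61ms=1b +389.61ms=1b
3) 779.221ms=2b +389.61ms=1b
4) 1168.831ms=3b +584.416ms=3/2b
5) 1753.247ms=9/2b +116.883ms=3/10b
6) 1870.13ms=24/5b +116.883ms=3/10b
7) 1987.013ms=51/10b +116.883ms=3/10b
8) 2103.896ms=27/5b +116.883ms=3/10b
9) 2220.779ms=57/10b +116.883ms=3/10b
Σ=6b of 6 (154bpm 3/4) — PASS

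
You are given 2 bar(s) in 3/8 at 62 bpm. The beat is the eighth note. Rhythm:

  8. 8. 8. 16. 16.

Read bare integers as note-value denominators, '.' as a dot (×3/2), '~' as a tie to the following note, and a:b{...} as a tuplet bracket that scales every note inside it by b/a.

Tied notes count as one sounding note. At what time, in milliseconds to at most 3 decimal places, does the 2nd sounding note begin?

1. 0.0ms @ 0 + 1451.613ms (3/2)
2. 1451.613ms @ 3/2 + 1451.613ms (3/2)
3. 2903.226ms @ 3 + 1451.613ms (3/2)
4. 4354.839ms @ 9/2 + 725.806ms (3/4)
5. 5080.645ms @ 21/4 + 725.806ms (3/4)

note 2 onset = 3/2b = 1451.613ms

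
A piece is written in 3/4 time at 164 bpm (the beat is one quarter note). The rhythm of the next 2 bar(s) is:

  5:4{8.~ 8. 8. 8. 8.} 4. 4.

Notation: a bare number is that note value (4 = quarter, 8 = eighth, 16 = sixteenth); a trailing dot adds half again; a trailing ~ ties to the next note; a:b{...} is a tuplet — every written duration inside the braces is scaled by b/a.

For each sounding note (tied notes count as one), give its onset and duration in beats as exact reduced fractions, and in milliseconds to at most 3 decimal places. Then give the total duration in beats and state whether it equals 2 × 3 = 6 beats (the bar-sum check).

1) 0.0ms=0b +439.024ms=6/5b
2) 439.024ms=6/5b +219.512ms=3/5b
3) 658.537ms=9/5b +219.512ms=3/5b
4) 878.049ms=12/5b +219.512ms=3/5b
5) 1097.561ms=3b +548.78ms=3/2b
6) 1646.341ms=9/2b +548.78ms=3/2b
Σ=6b of 6 (164bpm 3/4) — PASS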